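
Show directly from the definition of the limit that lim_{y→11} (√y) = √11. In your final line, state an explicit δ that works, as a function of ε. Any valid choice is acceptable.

Suppose ε > 0. We want δ > 0 such that 0 < |y − 11| < δ implies |√y − √11| < ε.
Multiplying by the conjugate, |√y − √11| = |y − 11|/(√y + √11).
Restrict δ ≤ 11 so that |y − 11| < 11 forces y > 0, and then √y + √11 > √11.
Hence |√y − √11| < |y − 11|/√11, which is < ε once |y − 11| < √11·ε.
Take δ = min(11, √11·ε). If 0 < |y − 11| < δ then y > 0 and |√y − √11| < |y − 11|/√11 < ε.

δ = min(11, √11·ε)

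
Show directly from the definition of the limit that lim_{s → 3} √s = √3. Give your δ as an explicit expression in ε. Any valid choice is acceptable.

δ = min(3, √3·ε)

Suppose ε > 0. We want δ > 0 such that 0 < |s − 3| < δ implies |√s − √3| < ε.
Rationalise: √s − √3 = (s − 3)/(√s + √3), so |√s − √3| = |s − 3|/(√s + √3).
Restrict δ ≤ 3 so that |s − 3| < 3 forces s > 0, and then √s + √3 > √3.
Hence |√s − √3| < |s − 3|/√3, which is < ε once |s − 3| < √3·ε.
Take δ = min(3, √3·ε). If 0 < |s − 3| < δ then s > 0 and |√s − √3| < |s − 3|/√3 < ε.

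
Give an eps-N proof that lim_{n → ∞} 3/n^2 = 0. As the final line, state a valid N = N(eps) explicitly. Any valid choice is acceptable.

N = (3/eps)^{1/2}

Let eps > 0. For n ≥ 1, |3/n^2 − 0| = 3/n^2.
3/n^2 < eps ⇔ n^2 > 3/eps ⇔ n > (3/eps)^{1/2}.
Take N = (3/eps)^{1/2}. Then n > N implies 3/n^2 < eps.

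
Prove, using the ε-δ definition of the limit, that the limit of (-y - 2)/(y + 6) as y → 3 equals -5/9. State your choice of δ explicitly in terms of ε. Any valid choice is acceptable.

Fix ε > 0. We want δ > 0 with 0 < |y − 3| < δ ⇒ |(-y - 2)/(y + 6) + 5/9| < ε.
Combining over a common denominator, (-y - 2)/(y + 6) + 5/9 = [(-y - 2)·9 − (-5)·(y + 6)] / [9·(y + 6)] = -4(y − 3) / (9(y + 6)).
So |(-y - 2)/(y + 6) + 5/9| = 4|y − 3| / (9·|y + 6|).
Require δ ≤ 9/2, so |y + 6| ≥ |9| − |y − 3| > 9 − 9/2 = 9/2.
Hence |(-y - 2)/(y + 6) + 5/9| < 4|y − 3|/(9·(9/2)) = (8/81)|y − 3|, which is < ε once |y − 3| < (81/8)ε.
Take δ = min(9/2, (81/8)ε). Then 0 < |y − 3| < δ forces both bounds, so |(-y - 2)/(y + 6) + 5/9| < ε.

δ = min(9/2, (81/8)ε)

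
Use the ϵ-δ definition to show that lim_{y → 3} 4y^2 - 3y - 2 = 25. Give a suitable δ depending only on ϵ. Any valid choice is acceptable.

δ = min(2, ϵ/29)

Let ϵ > 0. We want δ > 0 such that 0 < |y − 3| < δ implies |(4y^2 - 3y - 2) − 25| < ϵ.
(4y^2 - 3y - 2) − 25 = 4y^2 - 3y - 27 = (y − 3)(4y + 9).
So |(4y^2 - 3y - 2) − 25| = |y − 3|·|4y + 9|.
Require δ ≤ 2. Then |y − 3| < 2 gives |y| < 5, and by the triangle inequality |4y + 9| ≤ 4·5 + 9 = 29.
Hence |(4y^2 - 3y - 2) − 25| ≤ 29|y − 3| < ϵ provided |y − 3| < ϵ/29.
Choosing δ = min(2, ϵ/29) ensures both conditions, hence |(4y^2 - 3y - 2) − 25| < ϵ.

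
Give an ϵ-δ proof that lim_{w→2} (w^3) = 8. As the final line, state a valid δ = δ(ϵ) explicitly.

Suppose ϵ > 0. We seek δ > 0 with 0 < |w − 2| < δ ⇒ |w^3 − 8| < ϵ.
Factor: w^3 − 8 = (w − 2)(w^2 + 2w + 4), so |w^3 − 8| = |w − 2|·|w^2 + 2w + 4|.
Restrict δ ≤ 2. Then |w − 2| < 2 gives |w| < 4, so by the triangle inequality |w^2 + 2w + 4| ≤ 4^2 + 2·4 + 4 = 28.
Hence |w^3 − 8| ≤ 28|w − 2|, which is < ϵ once |w − 2| < ϵ/28.
Take δ = min(2, ϵ/28). If 0 < |w − 2| < δ then both bounds hold and |w^3 − 8| ≤ 28|w − 2| < 28·(ϵ/28) = ϵ.

δ = min(2, ϵ/28)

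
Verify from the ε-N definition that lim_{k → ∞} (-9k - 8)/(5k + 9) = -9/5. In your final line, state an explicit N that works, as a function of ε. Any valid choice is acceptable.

N = (41/25)/ε

Let ε > 0. For k ≥ 1, |(-9k - 8)/(5k + 9) + 9/5| = |41|/(5(5k + 9)) = 41/(5(5k + 9)).
Since 5k + 9 ≥ 5k for k ≥ 1, this is ≤ 41/(5·5k) = (41/25)/k.
So |(-9k - 8)/(5k + 9) + 9/5| < ε whenever k > (41/25)/ε.
Take N = (41/25)/ε. If k > N then |(-9k - 8)/(5k + 9) + 9/5| ≤ (41/25)/k < ε.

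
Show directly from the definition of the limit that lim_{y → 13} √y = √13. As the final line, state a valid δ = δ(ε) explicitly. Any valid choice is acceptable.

δ = min(13, √13·ε)

Suppose ε > 0. We want δ > 0 such that 0 < |y − 13| < δ implies |√y − √13| < ε.
Rationalise: √y − √13 = (y − 13)/(√y + √13), so |√y − √13| = |y − 13|/(√y + √13).
Restrict δ ≤ 13 so that |y − 13| < 13 forces y > 0, and then √y + √13 > √13.
Hence |√y − √13| < |y − 13|/√13, which is < ε once |y − 13| < √13·ε.
Take δ = min(13, √13·ε). If 0 < |y − 13| < δ then y > 0 and |√y − √13| < |y − 13|/√13 < ε.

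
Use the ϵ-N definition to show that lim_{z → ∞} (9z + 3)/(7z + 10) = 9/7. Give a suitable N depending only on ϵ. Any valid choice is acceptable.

Let ϵ > 0. We seek N > 0 such that z > N implies |(9z + 3)/(7z + 10) − (9/7)| < ϵ.
(9z + 3)/(7z + 10) − (9/7) = (7(9z + 3) − 9(7z + 10)) / (7(7z + 10)) = -69/(7(7z + 10)).
For z > 0 we have 7z + 10 > 7z, so |(9z + 3)/(7z + 10) − (9/7)| = 69/(7(7z + 10)) < 69/(7·7z) = (69/49)/z.
Thus |(9z + 3)/(7z + 10) − (9/7)| < ϵ whenever z > (69/49)/ϵ.
Take N = (69/49)/ϵ. If z > N then |(9z + 3)/(7z + 10) − (9/7)| < (69/49)/z < ϵ.

N = (69/49)/ϵ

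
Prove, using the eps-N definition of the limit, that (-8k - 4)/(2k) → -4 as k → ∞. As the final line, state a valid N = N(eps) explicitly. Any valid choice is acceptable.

Let eps > 0 be given. For k ≥ 1, |(-8k - 4)/(2k) + 4| = |-8|/(2(2k)) = 8/(2(2k)).
Since 2k ≥ 2k for k ≥ 1, this is ≤ 8/(2·2k) = 2/k.
So |(-8k - 4)/(2k) + 4| < eps whenever k > 2/eps.
Take N = 2/eps. If k > N then |(-8k - 4)/(2k) + 4| ≤ 2/k < eps.

N = 2/eps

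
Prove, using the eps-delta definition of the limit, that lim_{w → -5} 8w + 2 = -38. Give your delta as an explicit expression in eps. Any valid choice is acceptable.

delta = eps/8

Let eps > 0 be given. We need delta > 0 so that 0 < |w + 5| < delta implies |(8w + 2) + 38| < eps.
Since (8w + 2) + 38 = 8(w + 5), we have |(8w + 2) + 38| = 8|w + 5|.
Thus it suffices that |w + 5| < eps/8.
Take delta = eps/8. If 0 < |w + 5| < delta then |(8w + 2) + 38| = 8|w + 5| < 8·(eps/8) = eps.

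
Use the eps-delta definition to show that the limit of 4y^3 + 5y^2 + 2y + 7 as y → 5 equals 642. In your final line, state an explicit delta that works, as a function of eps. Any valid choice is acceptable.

Let eps > 0 be given. We want delta > 0 such that 0 < |y − 5| < delta implies |(4y^3 + 5y^2 + 2y + 7) − 642| < eps.
(4y^3 + 5y^2 + 2y + 7) − 642 = 4y^3 + 5y^2 + 2y - 635 = (y − 5)(4y^2 + 25y + 127).
So |(4y^3 + 5y^2 + 2y + 7) − 642| = |y − 5|·|4y^2 + 25y + 127|.
Assume first that |y − 5| < 1, so |y| < 6. Then |4y^2 + 25y + 127| ≤ 4·6^2 + 25·6 + 127 = 421.
Hence |(4y^3 + 5y^2 + 2y + 7) − 642| ≤ 421|y − 5| < eps provided |y − 5| < eps/421.
Take delta = min(1, eps/421). Then 0 < |y − 5| < delta gives both |y − 5| < 1 and |y − 5| < eps/421, so |(4y^3 + 5y^2 + 2y + 7) − 642| < eps.

delta = min(1, eps/421)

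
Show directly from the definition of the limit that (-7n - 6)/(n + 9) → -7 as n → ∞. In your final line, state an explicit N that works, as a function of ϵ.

Let ϵ > 0. For n ≥ 1, |(-7n - 6)/(n + 9) + 7| = |57|/((n + 9)) = 57/((n + 9)).
Since n + 9 ≥ n for n ≥ 1, this is ≤ 57/(n) = 57/n.
So |(-7n - 6)/(n + 9) + 7| < ϵ whenever n > 57/ϵ.
Take N = 57/ϵ. If n > N then |(-7n - 6)/(n + 9) + 7| ≤ 57/n < ϵ.

N = 57/ϵ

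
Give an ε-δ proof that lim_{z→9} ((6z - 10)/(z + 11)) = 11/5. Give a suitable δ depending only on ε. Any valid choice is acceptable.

δ = min(10, (50/19)ε)

Fix ε > 0. We want δ > 0 with 0 < |z − 9| < δ ⇒ |(6z - 10)/(z + 11) − (11/5)| < ε.
Combining over a common denominator, (6z - 10)/(z + 11) − (11/5) = [(6z - 10)·20 − 44·(z + 11)] / [20·(z + 11)] = 76(z − 9) / (20(z + 11)).
So |(6z - 10)/(z + 11) − (11/5)| = 76|z − 9| / (20·|z + 11|).
Require δ ≤ 10, so |z + 11| ≥ |20| − |z − 9| > 20 − 10 = 10.
Hence |(6z - 10)/(z + 11) − (11/5)| < 76|z − 9|/(20·10) = (19/50)|z − 9|, which is < ε once |z − 9| < (50/19)ε.
Take δ = min(10, (50/19)ε). Then 0 < |z − 9| < δ forces both bounds, so |(6z - 10)/(z + 11) − (11/5)| < ε.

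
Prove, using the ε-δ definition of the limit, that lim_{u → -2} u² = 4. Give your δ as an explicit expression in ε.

δ = min(1, ε/5)

Fix ε > 0. We seek δ > 0 with 0 < |u + 2| < δ ⇒ |u² − 4| < ε.
Factor: u² − 4 = (u + 2)(u - 2), so |u² − 4| = |u + 2|·|u - 2|.
Impose δ ≤ 1 so that |u| < 3; then |u - 2| ≤ 5.
Hence |u² − 4| ≤ 5|u + 2|, which is < ε once |u + 2| < ε/5.
Take δ = min(1, ε/5). If 0 < |u + 2| < δ then both bounds hold and |u² − 4| ≤ 5|u + 2| < 5·(ε/5) = ε.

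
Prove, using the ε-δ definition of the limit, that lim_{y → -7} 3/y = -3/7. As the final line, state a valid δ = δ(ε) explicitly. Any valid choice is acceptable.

Let ε > 0. We seek δ > 0 such that 0 < |y + 7| < δ implies |3/y + 3/7| < ε.
|3/y + 3/7| = 3·|-7 − y|/(7·|y|) = 3|y + 7|/(7|y|).
Require δ ≤ 7/2 so that |y| > 7 − 7/2 = 7/2, hence 7|y| > 49/2.
Then |3/y + 3/7| < 3|y + 7|/(49/2), which is < ε when |y + 7| < (49/6)ε.
Take δ = min(7/2, (49/6)ε). Then 0 < |y + 7| < δ gives both |y + 7| < 7/2 and |y + 7| < (49/6)ε, so |3/y + 3/7| < ε.

δ = min(7/2, (49/6)ε)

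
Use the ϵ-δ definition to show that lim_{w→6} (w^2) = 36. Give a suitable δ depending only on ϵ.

δ = min(1, ϵ/13)

Fix ϵ > 0. We seek δ > 0 with 0 < |w − 6| < δ ⇒ |w^2 − 36| < ϵ.
Factor: w^2 − 36 = (w − 6)(w + 6), so |w^2 − 36| = |w − 6|·|w + 6|.
Impose δ ≤ 1 so that |w| < 7; then |w + 6| ≤ 13.
Hence |w^2 − 36| ≤ 13|w − 6|, which is < ϵ once |w − 6| < ϵ/13.
Take δ = min(1, ϵ/13). If 0 < |w − 6| < δ then both bounds hold and |w^2 − 36| ≤ 13|w − 6| < 13·(ϵ/13) = ϵ.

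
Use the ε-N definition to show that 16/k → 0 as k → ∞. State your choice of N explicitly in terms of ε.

N = 16/ε

Let ε > 0 be given. For k ≥ 1, |16/k − 0| = 16/(k) ≤ 16/k.
We need 16/k < ε, i.e. k > 16/ε.
Take N = 16/ε. If k > N then |16/k| ≤ 16/k < ε.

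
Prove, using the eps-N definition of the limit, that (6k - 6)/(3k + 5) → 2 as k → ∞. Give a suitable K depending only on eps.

K = (16/3)/eps

Suppose eps > 0. For k ≥ 1, |(6k - 6)/(3k + 5) − 2| = |-48|/(3(3k + 5)) = 48/(3(3k + 5)).
Since 3k + 5 ≥ 3k for k ≥ 1, this is ≤ 48/(3·3k) = (16/3)/k.
So |(6k - 6)/(3k + 5) − 2| < eps whenever k > (16/3)/eps.
Take K = (16/3)/eps. If k > K then |(6k - 6)/(3k + 5) − 2| ≤ (16/3)/k < eps.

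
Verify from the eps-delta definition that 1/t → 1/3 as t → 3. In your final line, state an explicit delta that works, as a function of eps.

delta = min(3/2, (9/2)eps)

Fix eps > 0. We seek delta > 0 such that 0 < |t − 3| < delta implies |1/t − (1/3)| < eps.
|1/t − (1/3)| = |3 − t|/(3·|t|) = |t − 3|/(3|t|).
Restrict delta ≤ 3/2. Then |t − 3| < 3/2 gives |t| > 3/2, so 3|t| > 9/2.
Then |1/t − (1/3)| < |t − 3|/(9/2), which is < eps when |t − 3| < (9/2)eps.
Take delta = min(3/2, (9/2)eps). Then 0 < |t − 3| < delta gives both |t − 3| < 3/2 and |t − 3| < (9/2)eps, so |1/t − (1/3)| < eps.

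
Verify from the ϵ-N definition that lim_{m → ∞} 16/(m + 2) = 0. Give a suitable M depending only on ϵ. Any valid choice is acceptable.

Fix ϵ > 0. For m ≥ 1, |16/(m + 2) − 0| = 16/(m + 2) ≤ 16/m.
We need 16/m < ϵ, i.e. m > 16/ϵ.
Take M = 16/ϵ. If m > M then |16/(m + 2)| ≤ 16/m < ϵ.

M = 16/ϵ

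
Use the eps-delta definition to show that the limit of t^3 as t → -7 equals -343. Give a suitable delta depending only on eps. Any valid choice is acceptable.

delta = min(1, eps/169)

Suppose eps > 0. We seek delta > 0 with 0 < |t + 7| < delta ⇒ |t^3 + 343| < eps.
Factor: t^3 + 343 = (t + 7)(t^2 - 7t + 49), so |t^3 + 343| = |t + 7|·|t^2 - 7t + 49|.
Impose delta ≤ 1 so that |t| < 8; then |t^2 - 7t + 49| ≤ 169.
Hence |t^3 + 343| ≤ 169|t + 7|, which is < eps once |t + 7| < eps/169.
Take delta = min(1, eps/169). If 0 < |t + 7| < delta then both bounds hold and |t^3 + 343| ≤ 169|t + 7| < 169·(eps/169) = eps.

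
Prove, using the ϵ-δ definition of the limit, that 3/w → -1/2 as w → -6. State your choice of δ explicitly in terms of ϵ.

Let ϵ > 0 be given. We seek δ > 0 such that 0 < |w + 6| < δ implies |3/w + 1/2| < ϵ.
|3/w + 1/2| = 3·|-6 − w|/(6·|w|) = 3|w + 6|/(6|w|).
Restrict δ ≤ 3. Then |w + 6| < 3 gives |w| > 3, so 6|w| > 18.
Then |3/w + 1/2| < 3|w + 6|/18, which is < ϵ when |w + 6| < 6ϵ.
Take δ = min(3, 6ϵ). Then 0 < |w + 6| < δ gives both |w + 6| < 3 and |w + 6| < 6ϵ, so |3/w + 1/2| < ϵ.

δ = min(3, 6ϵ)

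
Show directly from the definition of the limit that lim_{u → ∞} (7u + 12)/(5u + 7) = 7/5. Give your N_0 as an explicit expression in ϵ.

N_0 = (11/25)/ϵ

Fix ϵ > 0. We seek N_0 > 0 such that u > N_0 implies |(7u + 12)/(5u + 7) − (7/5)| < ϵ.
(7u + 12)/(5u + 7) − (7/5) = (5(7u + 12) − 7(5u + 7)) / (5(5u + 7)) = 11/(5(5u + 7)).
For u > 0 we have 5u + 7 > 5u, so |(7u + 12)/(5u + 7) − (7/5)| = 11/(5(5u + 7)) < 11/(5·5u) = (11/25)/u.
Thus |(7u + 12)/(5u + 7) − (7/5)| < ϵ whenever u > (11/25)/ϵ.
Take N_0 = (11/25)/ϵ. If u > N_0 then |(7u + 12)/(5u + 7) − (7/5)| < (11/25)/u < ϵ.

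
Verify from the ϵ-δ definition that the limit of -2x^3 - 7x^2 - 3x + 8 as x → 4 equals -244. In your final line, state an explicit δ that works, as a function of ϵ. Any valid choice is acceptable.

Let ϵ > 0 be given. We want δ > 0 such that 0 < |x − 4| < δ implies |(-2x^3 - 7x^2 - 3x + 8) + 244| < ϵ.
(-2x^3 - 7x^2 - 3x + 8) + 244 = -2x^3 - 7x^2 - 3x + 252 = (x − 4)(-2x^2 - 15x - 63).
So |(-2x^3 - 7x^2 - 3x + 8) + 244| = |x − 4|·|-2x^2 - 15x - 63|.
Require δ ≤ 1. Then |x − 4| < 1 gives |x| < 5, and by the triangle inequality |-2x^2 - 15x - 63| ≤ 2·5^2 + 15·5 + 63 = 188.
Hence |(-2x^3 - 7x^2 - 3x + 8) + 244| ≤ 188|x − 4| < ϵ provided |x − 4| < ϵ/188.
Take δ = min(1, ϵ/188). Then 0 < |x − 4| < δ gives both |x − 4| < 1 and |x − 4| < ϵ/188, so |(-2x^3 - 7x^2 - 3x + 8) + 244| < ϵ.

δ = min(1, ϵ/188)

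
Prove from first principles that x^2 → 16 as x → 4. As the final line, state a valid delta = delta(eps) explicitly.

Let eps > 0 be given. We seek delta > 0 with 0 < |x − 4| < delta ⇒ |x^2 − 16| < eps.
Factor: x^2 − 16 = (x − 4)(x + 4), so |x^2 − 16| = |x − 4|·|x + 4|.
Restrict delta ≤ 2. Then |x − 4| < 2 gives |x| < 6, so by the triangle inequality |x + 4| ≤ 6 + 4 = 10.
Hence |x^2 − 16| ≤ 10|x − 4|, which is < eps once |x − 4| < eps/10.
Take delta = min(2, eps/10). If 0 < |x − 4| < delta then both bounds hold and |x^2 − 16| ≤ 10|x − 4| < 10·(eps/10) = eps.

delta = min(2, eps/10)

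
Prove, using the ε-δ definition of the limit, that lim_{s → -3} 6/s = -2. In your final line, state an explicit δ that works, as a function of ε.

Let ε > 0 be given. We seek δ > 0 such that 0 < |s + 3| < δ implies |6/s + 2| < ε.
|6/s + 2| = 6·|-3 − s|/(3·|s|) = 6|s + 3|/(3|s|).
Restrict δ ≤ 3/2. Then |s + 3| < 3/2 gives |s| > 3/2, so 3|s| > 9/2.
Then |6/s + 2| < 6|s + 3|/(9/2), which is < ε when |s + 3| < (3/4)ε.
Take δ = min(3/2, (3/4)ε). Then 0 < |s + 3| < δ gives both |s + 3| < 3/2 and |s + 3| < (3/4)ε, so |6/s + 2| < ε.

δ = min(3/2, (3/4)ε)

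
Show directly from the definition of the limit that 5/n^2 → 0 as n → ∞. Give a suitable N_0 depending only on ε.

N_0 = (5/ε)^{1/2}

Suppose ε > 0. For n ≥ 1, |5/n^2 − 0| = 5/n^2.
5/n^2 < ε ⇔ n^2 > 5/ε ⇔ n > (5/ε)^{1/2}.
Take N_0 = (5/ε)^{1/2}. Then n > N_0 implies 5/n^2 < ε.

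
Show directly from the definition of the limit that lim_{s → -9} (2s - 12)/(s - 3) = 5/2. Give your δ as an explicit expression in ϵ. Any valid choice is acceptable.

Suppose ϵ > 0. We want δ > 0 with 0 < |s + 9| < δ ⇒ |(2s - 12)/(s - 3) − (5/2)| < ϵ.
Combining over a common denominator, (2s - 12)/(s - 3) − (5/2) = [(2s - 12)·(-12) − (-30)·(s - 3)] / [(-12)·(s - 3)] = 6(s + 9) / ((-12)(s - 3)).
So |(2s - 12)/(s - 3) − (5/2)| = 6|s + 9| / (12·|s − 3|).
Restrict δ ≤ 6. Then |s + 9| < 6 gives |s − 3| = |(s + 9) + (-12)| ≥ 12 − 6 = 6.
Hence |(2s - 12)/(s - 3) − (5/2)| < 6|s + 9|/(12·6) = (1/12)|s + 9|, which is < ϵ once |s + 9| < 12ϵ.
Take δ = min(6, 12ϵ). Then 0 < |s + 9| < δ forces both bounds, so |(2s - 12)/(s - 3) − (5/2)| < ϵ.

δ = min(6, 12ϵ)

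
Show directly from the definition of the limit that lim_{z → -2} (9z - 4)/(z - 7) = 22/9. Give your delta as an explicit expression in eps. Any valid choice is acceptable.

Let eps > 0 be given. We want delta > 0 with 0 < |z + 2| < delta ⇒ |(9z - 4)/(z - 7) − (22/9)| < eps.
Combining over a common denominator, (9z - 4)/(z - 7) − (22/9) = [(9z - 4)·(-9) − (-22)·(z - 7)] / [(-9)·(z - 7)] = -59(z + 2) / ((-9)(z - 7)).
So |(9z - 4)/(z - 7) − (22/9)| = 59|z + 2| / (9·|z − 7|).
Require delta ≤ 9/2, so |z − 7| ≥ |-9| − |z + 2| > 9 − 9/2 = 9/2.
Hence |(9z - 4)/(z - 7) − (22/9)| < 59|z + 2|/(9·(9/2)) = (118/81)|z + 2|, which is < eps once |z + 2| < (81/118)eps.
Take delta = min(9/2, (81/118)eps). Then 0 < |z + 2| < delta forces both bounds, so |(9z - 4)/(z - 7) − (22/9)| < eps.

delta = min(9/2, (81/118)eps)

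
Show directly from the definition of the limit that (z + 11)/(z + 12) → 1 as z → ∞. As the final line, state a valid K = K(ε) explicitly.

K = 1/ε

Fix ε > 0. We seek K > 0 such that z > K implies |(z + 11)/(z + 12) − 1| < ε.
(z + 11)/(z + 12) − 1 = ((z + 11) − (z + 12)) / ((z + 12)) = -1/((z + 12)).
For z > 0 we have z + 12 > z, so |(z + 11)/(z + 12) − 1| = 1/((z + 12)) < 1/(z) = 1/z.
Thus |(z + 11)/(z + 12) − 1| < ε whenever z > 1/ε.
Take K = 1/ε. If z > K then |(z + 11)/(z + 12) − 1| < 1/z < ε.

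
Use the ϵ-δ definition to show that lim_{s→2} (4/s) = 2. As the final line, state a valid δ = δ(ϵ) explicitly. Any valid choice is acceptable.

Let ϵ > 0. We seek δ > 0 such that 0 < |s − 2| < δ implies |4/s − 2| < ϵ.
|4/s − 2| = 4·|2 − s|/(2·|s|) = 4|s − 2|/(2|s|).
Restrict δ ≤ 1. Then |s − 2| < 1 gives |s| > 1, so 2|s| > 2.
Then |4/s − 2| < 4|s − 2|/2, which is < ϵ when |s − 2| < (1/2)ϵ.
Take δ = min(1, (1/2)ϵ). Then 0 < |s − 2| < δ gives both |s − 2| < 1 and |s − 2| < (1/2)ϵ, so |4/s − 2| < ϵ.

δ = min(1, (1/2)ϵ)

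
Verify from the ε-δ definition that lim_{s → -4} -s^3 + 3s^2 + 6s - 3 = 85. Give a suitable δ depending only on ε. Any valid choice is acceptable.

Suppose ε > 0. We want δ > 0 such that 0 < |s + 4| < δ implies |(-s^3 + 3s^2 + 6s - 3) − 85| < ε.
(-s^3 + 3s^2 + 6s - 3) − 85 = -s^3 + 3s^2 + 6s - 88 = (s + 4)(-s^2 + 7s - 22).
So |(-s^3 + 3s^2 + 6s - 3) − 85| = |s + 4|·|-s^2 + 7s - 22|.
Require δ ≤ 1. Then |s + 4| < 1 gives |s| < 5, and by the triangle inequality |-s^2 + 7s - 22| ≤ 5^2 + 7·5 + 22 = 82.
Hence |(-s^3 + 3s^2 + 6s - 3) − 85| ≤ 82|s + 4| < ε provided |s + 4| < ε/82.
Choosing δ = min(1, ε/82) ensures both conditions, hence |(-s^3 + 3s^2 + 6s - 3) − 85| < ε.

δ = min(1, ε/82)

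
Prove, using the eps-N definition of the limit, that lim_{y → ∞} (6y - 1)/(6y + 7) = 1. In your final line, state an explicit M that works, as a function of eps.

Let eps > 0. We seek M > 0 such that y > M implies |(6y - 1)/(6y + 7) − 1| < eps.
(6y - 1)/(6y + 7) − 1 = (6(6y - 1) − 6(6y + 7)) / (6(6y + 7)) = -48/(6(6y + 7)).
For y > 0 we have 6y + 7 > 6y, so |(6y - 1)/(6y + 7) − 1| = 48/(6(6y + 7)) < 48/(6·6y) = (4/3)/y.
Thus |(6y - 1)/(6y + 7) − 1| < eps whenever y > (4/3)/eps.
Take M = (4/3)/eps. If y > M then |(6y - 1)/(6y + 7) − 1| < (4/3)/y < eps.

M = (4/3)/eps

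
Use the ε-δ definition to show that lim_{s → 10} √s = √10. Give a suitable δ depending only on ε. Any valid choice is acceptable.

Fix ε > 0. We want δ > 0 such that 0 < |s − 10| < δ implies |√s − √10| < ε.
Multiplying by the conjugate, |√s − √10| = |s − 10|/(√s + √10).
Restrict δ ≤ 10 so that |s − 10| < 10 forces s > 0, and then √s + √10 > √10.
Hence |√s − √10| < |s − 10|/√10, which is < ε once |s − 10| < √10·ε.
Take δ = min(10, √10·ε). If 0 < |s − 10| < δ then s > 0 and |√s − √10| < |s − 10|/√10 < ε.

δ = min(10, √10·ε)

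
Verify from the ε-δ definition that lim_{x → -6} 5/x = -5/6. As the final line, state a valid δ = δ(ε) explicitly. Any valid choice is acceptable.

Let ε > 0 be given. We seek δ > 0 such that 0 < |x + 6| < δ implies |5/x + 5/6| < ε.
|5/x + 5/6| = 5·|-6 − x|/(6·|x|) = 5|x + 6|/(6|x|).
Require δ ≤ 3 so that |x| > 6 − 3 = 3, hence 6|x| > 18.
Then |5/x + 5/6| < 5|x + 6|/18, which is < ε when |x + 6| < (18/5)ε.
Take δ = min(3, (18/5)ε). Then 0 < |x + 6| < δ gives both |x + 6| < 3 and |x + 6| < (18/5)ε, so |5/x + 5/6| < ε.

δ = min(3, (18/5)ε)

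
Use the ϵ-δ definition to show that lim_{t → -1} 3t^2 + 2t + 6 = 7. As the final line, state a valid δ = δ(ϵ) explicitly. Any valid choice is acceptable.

Fix ϵ > 0. We want δ > 0 such that 0 < |t + 1| < δ implies |(3t^2 + 2t + 6) − 7| < ϵ.
(3t^2 + 2t + 6) − 7 = 3t^2 + 2t - 1 = (t + 1)(3t - 1).
So |(3t^2 + 2t + 6) − 7| = |t + 1|·|3t - 1|.
Require δ ≤ 1. Then |t + 1| < 1 gives |t| < 2, and by the triangle inequality |3t - 1| ≤ 3·2 + 1 = 7.
Hence |(3t^2 + 2t + 6) − 7| ≤ 7|t + 1| < ϵ provided |t + 1| < ϵ/7.
Choosing δ = min(1, ϵ/7) ensures both conditions, hence |(3t^2 + 2t + 6) − 7| < ϵ.

δ = min(1, ϵ/7)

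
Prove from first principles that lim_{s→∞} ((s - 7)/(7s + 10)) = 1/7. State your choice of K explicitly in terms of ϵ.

K = (59/49)/ϵ

Let ϵ > 0. We seek K > 0 such that s > K implies |(s - 7)/(7s + 10) − (1/7)| < ϵ.
(s - 7)/(7s + 10) − (1/7) = (7(s - 7) − (7s + 10)) / (7(7s + 10)) = -59/(7(7s + 10)).
For s > 0 we have 7s + 10 > 7s, so |(s - 7)/(7s + 10) − (1/7)| = 59/(7(7s + 10)) < 59/(7·7s) = (59/49)/s.
Thus |(s - 7)/(7s + 10) − (1/7)| < ϵ whenever s > (59/49)/ϵ.
Take K = (59/49)/ϵ. If s > K then |(s - 7)/(7s + 10) − (1/7)| < (59/49)/s < ϵ.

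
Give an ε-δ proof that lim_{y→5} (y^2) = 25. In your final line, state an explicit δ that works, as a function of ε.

Fix ε > 0. We seek δ > 0 with 0 < |y − 5| < δ ⇒ |y^2 − 25| < ε.
Factor: y^2 − 25 = (y − 5)(y + 5), so |y^2 − 25| = |y − 5|·|y + 5|.
Impose δ ≤ 2 so that |y| < 7; then |y + 5| ≤ 12.
Hence |y^2 − 25| ≤ 12|y − 5|, which is < ε once |y − 5| < ε/12.
Take δ = min(2, ε/12). If 0 < |y − 5| < δ then both bounds hold and |y^2 − 25| ≤ 12|y − 5| < 12·(ε/12) = ε.

δ = min(2, ε/12)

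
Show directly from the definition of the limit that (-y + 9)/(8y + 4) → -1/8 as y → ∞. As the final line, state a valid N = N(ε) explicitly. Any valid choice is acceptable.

N = (19/16)/ε

Let ε > 0. We seek N > 0 such that y > N implies |(-y + 9)/(8y + 4) + 1/8| < ε.
(-y + 9)/(8y + 4) + 1/8 = (8(-y + 9) − (-1)(8y + 4)) / (8(8y + 4)) = 76/(8(8y + 4)).
For y > 0 we have 8y + 4 > 8y, so |(-y + 9)/(8y + 4) + 1/8| = 76/(8(8y + 4)) < 76/(8·8y) = (19/16)/y.
Thus |(-y + 9)/(8y + 4) + 1/8| < ε whenever y > (19/16)/ε.
Take N = (19/16)/ε. If y > N then |(-y + 9)/(8y + 4) + 1/8| < (19/16)/y < ε.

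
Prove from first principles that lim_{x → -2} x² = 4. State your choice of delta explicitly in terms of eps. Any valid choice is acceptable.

Let eps > 0. We seek delta > 0 with 0 < |x + 2| < delta ⇒ |x² − 4| < eps.
Factor: x² − 4 = (x + 2)(x - 2), so |x² − 4| = |x + 2|·|x - 2|.
Impose delta ≤ 1 so that |x| < 3; then |x - 2| ≤ 5.
Hence |x² − 4| ≤ 5|x + 2|, which is < eps once |x + 2| < eps/5.
Take delta = min(1, eps/5). If 0 < |x + 2| < delta then both bounds hold and |x² − 4| ≤ 5|x + 2| < 5·(eps/5) = eps.

delta = min(1, eps/5)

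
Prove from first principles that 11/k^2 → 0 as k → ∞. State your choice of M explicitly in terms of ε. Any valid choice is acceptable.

M = (11/ε)^{1/2}

Suppose ε > 0. For k ≥ 1, |11/k^2 − 0| = 11/k^2.
11/k^2 < ε ⇔ k^2 > 11/ε ⇔ k > (11/ε)^{1/2}.
Take M = (11/ε)^{1/2}. Then k > M implies 11/k^2 < ε.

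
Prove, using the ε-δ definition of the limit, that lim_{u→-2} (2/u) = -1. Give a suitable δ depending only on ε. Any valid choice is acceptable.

δ = min(1, ε)

Suppose ε > 0. We seek δ > 0 such that 0 < |u + 2| < δ implies |2/u + 1| < ε.
|2/u + 1| = 2·|-2 − u|/(2·|u|) = 2|u + 2|/(2|u|).
Restrict δ ≤ 1. Then |u + 2| < 1 gives |u| > 1, so 2|u| > 2.
Then |2/u + 1| < 2|u + 2|/2, which is < ε when |u + 2| < ε.
Take δ = min(1, ε). Then 0 < |u + 2| < δ gives both |u + 2| < 1 and |u + 2| < ε, so |2/u + 1| < ε.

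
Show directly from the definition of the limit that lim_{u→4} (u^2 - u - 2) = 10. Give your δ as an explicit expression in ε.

Suppose ε > 0. We want δ > 0 such that 0 < |u − 4| < δ implies |(u^2 - u - 2) − 10| < ε.
(u^2 - u - 2) − 10 = u^2 - u - 12 = (u − 4)(u + 3).
So |(u^2 - u - 2) − 10| = |u − 4|·|u + 3|.
Assume first that |u − 4| < 2, so |u| < 6. Then |u + 3| ≤ 6 + 3 = 9.
Hence |(u^2 - u - 2) − 10| ≤ 9|u − 4| < ε provided |u − 4| < ε/9.
Choosing δ = min(2, ε/9) ensures both conditions, hence |(u^2 - u - 2) − 10| < ε.

δ = min(2, ε/9)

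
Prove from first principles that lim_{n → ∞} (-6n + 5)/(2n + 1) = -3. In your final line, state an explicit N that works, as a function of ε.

N = 4/ε

Let ε > 0. For n ≥ 1, |(-6n + 5)/(2n + 1) + 3| = |16|/(2(2n + 1)) = 16/(2(2n + 1)).
Since 2n + 1 ≥ 2n for n ≥ 1, this is ≤ 16/(2·2n) = 4/n.
So |(-6n + 5)/(2n + 1) + 3| < ε whenever n > 4/ε.
Take N = 4/ε. If n > N then |(-6n + 5)/(2n + 1) + 3| ≤ 4/n < ε.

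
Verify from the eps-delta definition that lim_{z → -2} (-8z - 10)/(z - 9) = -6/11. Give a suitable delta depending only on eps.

delta = min(11/2, (121/164)eps)

Suppose eps > 0. We want delta > 0 with 0 < |z + 2| < delta ⇒ |(-8z - 10)/(z - 9) + 6/11| < eps.
Combining over a common denominator, (-8z - 10)/(z - 9) + 6/11 = [(-8z - 10)·(-11) − 6·(z - 9)] / [(-11)·(z - 9)] = 82(z + 2) / ((-11)(z - 9)).
So |(-8z - 10)/(z - 9) + 6/11| = 82|z + 2| / (11·|z − 9|).
Restrict delta ≤ 11/2. Then |z + 2| < 11/2 gives |z − 9| = |(z + 2) + (-11)| ≥ 11 − 11/2 = 11/2.
Hence |(-8z - 10)/(z - 9) + 6/11| < 82|z + 2|/(11·(11/2)) = (164/121)|z + 2|, which is < eps once |z + 2| < (121/164)eps.
Take delta = min(11/2, (121/164)eps). Then 0 < |z + 2| < delta forces both bounds, so |(-8z - 10)/(z - 9) + 6/11| < eps.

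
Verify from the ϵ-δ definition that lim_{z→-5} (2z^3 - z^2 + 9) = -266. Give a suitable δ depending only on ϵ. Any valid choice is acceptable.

Let ϵ > 0 be given. We want δ > 0 such that 0 < |z + 5| < δ implies |(2z^3 - z^2 + 9) + 266| < ϵ.
(2z^3 - z^2 + 9) + 266 = 2z^3 - z^2 + 275 = (z + 5)(2z^2 - 11z + 55).
So |(2z^3 - z^2 + 9) + 266| = |z + 5|·|2z^2 - 11z + 55|.
Assume first that |z + 5| < 2, so |z| < 7. Then |2z^2 - 11z + 55| ≤ 2·7^2 + 11·7 + 55 = 230.
Hence |(2z^3 - z^2 + 9) + 266| ≤ 230|z + 5| < ϵ provided |z + 5| < ϵ/230.
Choosing δ = min(2, ϵ/230) ensures both conditions, hence |(2z^3 - z^2 + 9) + 266| < ϵ.

δ = min(2, ϵ/230)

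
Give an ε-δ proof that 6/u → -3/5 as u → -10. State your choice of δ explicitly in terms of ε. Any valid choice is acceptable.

δ = min(5, (25/3)ε)

Fix ε > 0. We seek δ > 0 such that 0 < |u + 10| < δ implies |6/u + 3/5| < ε.
|6/u + 3/5| = 6·|-10 − u|/(10·|u|) = 6|u + 10|/(10|u|).
Restrict δ ≤ 5. Then |u + 10| < 5 gives |u| > 5, so 10|u| > 50.
Then |6/u + 3/5| < 6|u + 10|/50, which is < ε when |u + 10| < (25/3)ε.
Take δ = min(5, (25/3)ε). Then 0 < |u + 10| < δ gives both |u + 10| < 5 and |u + 10| < (25/3)ε, so |6/u + 3/5| < ε.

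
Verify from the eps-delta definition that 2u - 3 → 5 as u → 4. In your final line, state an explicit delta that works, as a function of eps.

Suppose eps > 0. We need delta > 0 so that 0 < |u − 4| < delta implies |(2u - 3) − 5| < eps.
|(2u - 3) − 5| = |2u - 8| = 2|u − 4|.
So 2|u − 4| < eps exactly when |u − 4| < eps/2.
Take delta = eps/2. If 0 < |u − 4| < delta then |(2u - 3) − 5| = 2|u − 4| < 2·(eps/2) = eps.

delta = eps/2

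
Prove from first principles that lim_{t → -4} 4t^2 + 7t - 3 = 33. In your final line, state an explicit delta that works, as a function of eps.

Let eps > 0 be given. We want delta > 0 such that 0 < |t + 4| < delta implies |(4t^2 + 7t - 3) − 33| < eps.
(4t^2 + 7t - 3) − 33 = 4t^2 + 7t - 36 = (t + 4)(4t - 9).
So |(4t^2 + 7t - 3) − 33| = |t + 4|·|4t - 9|.
Require delta ≤ 1. Then |t + 4| < 1 gives |t| < 5, and by the triangle inequality |4t - 9| ≤ 4·5 + 9 = 29.
Hence |(4t^2 + 7t - 3) − 33| ≤ 29|t + 4| < eps provided |t + 4| < eps/29.
Take delta = min(1, eps/29). Then 0 < |t + 4| < delta gives both |t + 4| < 1 and |t + 4| < eps/29, so |(4t^2 + 7t - 3) − 33| < eps.

delta = min(1, eps/29)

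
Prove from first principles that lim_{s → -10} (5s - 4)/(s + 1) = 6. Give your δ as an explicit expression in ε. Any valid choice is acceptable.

δ = min(9/2, (9/2)ε)

Suppose ε > 0. We want δ > 0 with 0 < |s + 10| < δ ⇒ |(5s - 4)/(s + 1) − 6| < ε.
Combining over a common denominator, (5s - 4)/(s + 1) − 6 = [(5s - 4)·(-9) − (-54)·(s + 1)] / [(-9)·(s + 1)] = 9(s + 10) / ((-9)(s + 1)).
So |(5s - 4)/(s + 1) − 6| = 9|s + 10| / (9·|s + 1|).
Restrict δ ≤ 9/2. Then |s + 10| < 9/2 gives |s + 1| = |(s + 10) + (-9)| ≥ 9 − 9/2 = 9/2.
Hence |(5s - 4)/(s + 1) − 6| < 9|s + 10|/(9·(9/2)) = (2/9)|s + 10|, which is < ε once |s + 10| < (9/2)ε.
Take δ = min(9/2, (9/2)ε). Then 0 < |s + 10| < δ forces both bounds, so |(5s - 4)/(s + 1) − 6| < ε.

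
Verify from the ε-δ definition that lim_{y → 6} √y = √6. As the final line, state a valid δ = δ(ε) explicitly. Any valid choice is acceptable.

Suppose ε > 0. We want δ > 0 such that 0 < |y − 6| < δ implies |√y − √6| < ε.
Rationalise: √y − √6 = (y − 6)/(√y + √6), so |√y − √6| = |y − 6|/(√y + √6).
Restrict δ ≤ 6 so that |y − 6| < 6 forces y > 0, and then √y + √6 > √6.
Hence |√y − √6| < |y − 6|/√6, which is < ε once |y − 6| < √6·ε.
Take δ = min(6, √6·ε). If 0 < |y − 6| < δ then y > 0 and |√y − √6| < |y − 6|/√6 < ε.

δ = min(6, √6·ε)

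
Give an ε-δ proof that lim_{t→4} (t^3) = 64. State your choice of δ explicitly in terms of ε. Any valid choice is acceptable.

Let ε > 0. We seek δ > 0 with 0 < |t − 4| < δ ⇒ |t^3 − 64| < ε.
Factor: t^3 − 64 = (t − 4)(t^2 + 4t + 16), so |t^3 − 64| = |t − 4|·|t^2 + 4t + 16|.
Impose δ ≤ 1 so that |t| < 5; then |t^2 + 4t + 16| ≤ 61.
Hence |t^3 − 64| ≤ 61|t − 4|, which is < ε once |t − 4| < ε/61.
Take δ = min(1, ε/61). If 0 < |t − 4| < δ then both bounds hold and |t^3 − 64| ≤ 61|t − 4| < 61·(ε/61) = ε.

δ = min(1, ε/61)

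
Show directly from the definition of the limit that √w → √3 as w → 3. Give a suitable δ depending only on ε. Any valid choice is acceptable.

δ = min(3, √3·ε)

Fix ε > 0. We want δ > 0 such that 0 < |w − 3| < δ implies |√w − √3| < ε.
Multiplying by the conjugate, |√w − √3| = |w − 3|/(√w + √3).
Restrict δ ≤ 3 so that |w − 3| < 3 forces w > 0, and then √w + √3 > √3.
Hence |√w − √3| < |w − 3|/√3, which is < ε once |w − 3| < √3·ε.
Take δ = min(3, √3·ε). If 0 < |w − 3| < δ then w > 0 and |√w − √3| < |w − 3|/√3 < ε.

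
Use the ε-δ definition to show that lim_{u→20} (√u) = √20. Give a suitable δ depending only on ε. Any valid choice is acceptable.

δ = min(20, √20·ε)

Let ε > 0 be given. We want δ > 0 such that 0 < |u − 20| < δ implies |√u − √20| < ε.
Multiplying by the conjugate, |√u − √20| = |u − 20|/(√u + √20).
Restrict δ ≤ 20 so that |u − 20| < 20 forces u > 0, and then √u + √20 > √20.
Hence |√u − √20| < |u − 20|/√20, which is < ε once |u − 20| < √20·ε.
Take δ = min(20, √20·ε). If 0 < |u − 20| < δ then u > 0 and |√u − √20| < |u − 20|/√20 < ε.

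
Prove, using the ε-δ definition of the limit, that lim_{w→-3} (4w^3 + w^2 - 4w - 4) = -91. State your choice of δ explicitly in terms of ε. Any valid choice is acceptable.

δ = min(1, ε/137)

Fix ε > 0. We want δ > 0 such that 0 < |w + 3| < δ implies |(4w^3 + w^2 - 4w - 4) + 91| < ε.
(4w^3 + w^2 - 4w - 4) + 91 = 4w^3 + w^2 - 4w + 87 = (w + 3)(4w^2 - 11w + 29).
So |(4w^3 + w^2 - 4w - 4) + 91| = |w + 3|·|4w^2 - 11w + 29|.
Require δ ≤ 1. Then |w + 3| < 1 gives |w| < 4, and by the triangle inequality |4w^2 - 11w + 29| ≤ 4·4^2 + 11·4 + 29 = 137.
Hence |(4w^3 + w^2 - 4w - 4) + 91| ≤ 137|w + 3| < ε provided |w + 3| < ε/137.
Take δ = min(1, ε/137). Then 0 < |w + 3| < δ gives both |w + 3| < 1 and |w + 3| < ε/137, so |(4w^3 + w^2 - 4w - 4) + 91| < ε.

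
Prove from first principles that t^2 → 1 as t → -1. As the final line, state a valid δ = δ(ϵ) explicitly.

δ = min(1, ϵ/3)

Suppose ϵ > 0. We seek δ > 0 with 0 < |t + 1| < δ ⇒ |t^2 − 1| < ϵ.
Factor: t^2 − 1 = (t + 1)(t - 1), so |t^2 − 1| = |t + 1|·|t - 1|.
Restrict δ ≤ 1. Then |t + 1| < 1 gives |t| < 2, so by the triangle inequality |t - 1| ≤ 2 + 1 = 3.
Hence |t^2 − 1| ≤ 3|t + 1|, which is < ϵ once |t + 1| < ϵ/3.
Take δ = min(1, ϵ/3). If 0 < |t + 1| < δ then both bounds hold and |t^2 − 1| ≤ 3|t + 1| < 3·(ϵ/3) = ϵ.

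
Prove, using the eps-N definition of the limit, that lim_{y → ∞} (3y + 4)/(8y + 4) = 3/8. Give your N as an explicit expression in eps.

Let eps > 0. We seek N > 0 such that y > N implies |(3y + 4)/(8y + 4) − (3/8)| < eps.
(3y + 4)/(8y + 4) − (3/8) = (8(3y + 4) − 3(8y + 4)) / (8(8y + 4)) = 20/(8(8y + 4)).
For y > 0 we have 8y + 4 > 8y, so |(3y + 4)/(8y + 4) − (3/8)| = 20/(8(8y + 4)) < 20/(8·8y) = (5/16)/y.
Thus |(3y + 4)/(8y + 4) − (3/8)| < eps whenever y > (5/16)/eps.
Take N = (5/16)/eps. If y > N then |(3y + 4)/(8y + 4) − (3/8)| < (5/16)/y < eps.

N = (5/16)/eps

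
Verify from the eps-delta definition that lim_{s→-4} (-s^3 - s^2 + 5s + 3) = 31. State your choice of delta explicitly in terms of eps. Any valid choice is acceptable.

Suppose eps > 0. We want delta > 0 such that 0 < |s + 4| < delta implies |(-s^3 - s^2 + 5s + 3) − 31| < eps.
(-s^3 - s^2 + 5s + 3) − 31 = -s^3 - s^2 + 5s - 28 = (s + 4)(-s^2 + 3s - 7).
So |(-s^3 - s^2 + 5s + 3) − 31| = |s + 4|·|-s^2 + 3s - 7|.
Assume first that |s + 4| < 2, so |s| < 6. Then |-s^2 + 3s - 7| ≤ 6^2 + 3·6 + 7 = 61.
Hence |(-s^3 - s^2 + 5s + 3) − 31| ≤ 61|s + 4| < eps provided |s + 4| < eps/61.
Choosing delta = min(2, eps/61) ensures both conditions, hence |(-s^3 - s^2 + 5s + 3) − 31| < eps.

delta = min(2, eps/61)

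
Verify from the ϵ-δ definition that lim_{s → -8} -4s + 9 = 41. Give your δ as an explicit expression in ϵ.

δ = ϵ/4

Let ϵ > 0. We need δ > 0 so that 0 < |s + 8| < δ implies |(-4s + 9) − 41| < ϵ.
|(-4s + 9) − 41| = |-4s - 32| = 4|s + 8|.
So 4|s + 8| < ϵ exactly when |s + 8| < ϵ/4.
Choosing δ = ϵ/4 gives |(-4s + 9) − 41| = 4|s + 8| < ϵ whenever |s + 8| < δ.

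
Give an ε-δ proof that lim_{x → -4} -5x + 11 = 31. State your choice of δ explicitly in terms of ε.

δ = ε/5

Suppose ε > 0. We need δ > 0 so that 0 < |x + 4| < δ implies |(-5x + 11) − 31| < ε.
Since (-5x + 11) − 31 = -5(x + 4), we have |(-5x + 11) − 31| = 5|x + 4|.
So 5|x + 4| < ε exactly when |x + 4| < ε/5.
Choosing δ = ε/5 gives |(-5x + 11) − 31| = 5|x + 4| < ε whenever |x + 4| < δ.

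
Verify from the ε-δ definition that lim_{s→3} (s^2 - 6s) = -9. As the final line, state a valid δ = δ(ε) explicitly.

Let ε > 0 be given. We want δ > 0 such that 0 < |s − 3| < δ implies |(s^2 - 6s) + 9| < ε.
(s^2 - 6s) + 9 = s^2 - 6s + 9 = (s − 3)(s - 3).
So |(s^2 - 6s) + 9| = |s − 3|·|s - 3|.
Require δ ≤ 2. Then |s − 3| < 2 gives |s| < 5, and by the triangle inequality |s - 3| ≤ 5 + 3 = 8.
Hence |(s^2 - 6s) + 9| ≤ 8|s − 3| < ε provided |s − 3| < ε/8.
Take δ = min(2, ε/8). Then 0 < |s − 3| < δ gives both |s − 3| < 2 and |s − 3| < ε/8, so |(s^2 - 6s) + 9| < ε.

δ = min(2, ε/8)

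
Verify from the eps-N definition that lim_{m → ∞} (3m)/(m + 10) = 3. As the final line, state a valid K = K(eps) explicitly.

K = 30/eps

Fix eps > 0. For m ≥ 1, |(3m)/(m + 10) − 3| = |-30|/((m + 10)) = 30/((m + 10)).
Since m + 10 ≥ m for m ≥ 1, this is ≤ 30/(m) = 30/m.
So |(3m)/(m + 10) − 3| < eps whenever m > 30/eps.
Take K = 30/eps. If m > K then |(3m)/(m + 10) − 3| ≤ 30/m < eps.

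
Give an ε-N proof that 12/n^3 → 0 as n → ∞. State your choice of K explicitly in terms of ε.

K = (12/ε)^{1/3}

Let ε > 0 be given. For n ≥ 1, |12/n^3 − 0| = 12/n^3.
12/n^3 < ε ⇔ n^3 > 12/ε ⇔ n > (12/ε)^{1/3}.
Take K = (12/ε)^{1/3}. Then n > K implies 12/n^3 < ε.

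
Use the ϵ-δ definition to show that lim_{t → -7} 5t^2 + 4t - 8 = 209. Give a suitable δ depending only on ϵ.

δ = min(1, ϵ/71)

Let ϵ > 0 be given. We want δ > 0 such that 0 < |t + 7| < δ implies |(5t^2 + 4t - 8) − 209| < ϵ.
(5t^2 + 4t - 8) − 209 = 5t^2 + 4t - 217 = (t + 7)(5t - 31).
So |(5t^2 + 4t - 8) − 209| = |t + 7|·|5t - 31|.
Assume first that |t + 7| < 1, so |t| < 8. Then |5t - 31| ≤ 5·8 + 31 = 71.
Hence |(5t^2 + 4t - 8) − 209| ≤ 71|t + 7| < ϵ provided |t + 7| < ϵ/71.
Take δ = min(1, ϵ/71). Then 0 < |t + 7| < δ gives both |t + 7| < 1 and |t + 7| < ϵ/71, so |(5t^2 + 4t - 8) − 209| < ϵ.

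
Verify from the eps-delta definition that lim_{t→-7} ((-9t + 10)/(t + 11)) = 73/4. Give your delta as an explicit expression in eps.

delta = min(2, (8/109)eps)

Suppose eps > 0. We want delta > 0 with 0 < |t + 7| < delta ⇒ |(-9t + 10)/(t + 11) − (73/4)| < eps.
Combining over a common denominator, (-9t + 10)/(t + 11) − (73/4) = [(-9t + 10)·4 − 73·(t + 11)] / [4·(t + 11)] = -109(t + 7) / (4(t + 11)).
So |(-9t + 10)/(t + 11) − (73/4)| = 109|t + 7| / (4·|t + 11|).
Restrict delta ≤ 2. Then |t + 7| < 2 gives |t + 11| = |(t + 7) + 4| ≥ 4 − 2 = 2.
Hence |(-9t + 10)/(t + 11) − (73/4)| < 109|t + 7|/(4·2) = (109/8)|t + 7|, which is < eps once |t + 7| < (8/109)eps.
Take delta = min(2, (8/109)eps). Then 0 < |t + 7| < delta forces both bounds, so |(-9t + 10)/(t + 11) − (73/4)| < eps.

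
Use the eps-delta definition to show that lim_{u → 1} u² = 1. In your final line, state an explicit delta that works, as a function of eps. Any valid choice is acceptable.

Let eps > 0. We seek delta > 0 with 0 < |u − 1| < delta ⇒ |u² − 1| < eps.
Factor: u² − 1 = (u − 1)(u + 1), so |u² − 1| = |u − 1|·|u + 1|.
Restrict delta ≤ 1. Then |u − 1| < 1 gives |u| < 2, so by the triangle inequality |u + 1| ≤ 2 + 1 = 3.
Hence |u² − 1| ≤ 3|u − 1|, which is < eps once |u − 1| < eps/3.
Take delta = min(1, eps/3). If 0 < |u − 1| < delta then both bounds hold and |u² − 1| ≤ 3|u − 1| < 3·(eps/3) = eps.

delta = min(1, eps/3)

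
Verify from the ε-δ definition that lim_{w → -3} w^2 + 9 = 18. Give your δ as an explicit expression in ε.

δ = min(1, ε/7)

Let ε > 0 be given. We want δ > 0 such that 0 < |w + 3| < δ implies |(w^2 + 9) − 18| < ε.
(w^2 + 9) − 18 = w^2 - 9 = (w + 3)(w - 3).
So |(w^2 + 9) − 18| = |w + 3|·|w - 3|.
Require δ ≤ 1. Then |w + 3| < 1 gives |w| < 4, and by the triangle inequality |w - 3| ≤ 4 + 3 = 7.
Hence |(w^2 + 9) − 18| ≤ 7|w + 3| < ε provided |w + 3| < ε/7.
Take δ = min(1, ε/7). Then 0 < |w + 3| < δ gives both |w + 3| < 1 and |w + 3| < ε/7, so |(w^2 + 9) − 18| < ε.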